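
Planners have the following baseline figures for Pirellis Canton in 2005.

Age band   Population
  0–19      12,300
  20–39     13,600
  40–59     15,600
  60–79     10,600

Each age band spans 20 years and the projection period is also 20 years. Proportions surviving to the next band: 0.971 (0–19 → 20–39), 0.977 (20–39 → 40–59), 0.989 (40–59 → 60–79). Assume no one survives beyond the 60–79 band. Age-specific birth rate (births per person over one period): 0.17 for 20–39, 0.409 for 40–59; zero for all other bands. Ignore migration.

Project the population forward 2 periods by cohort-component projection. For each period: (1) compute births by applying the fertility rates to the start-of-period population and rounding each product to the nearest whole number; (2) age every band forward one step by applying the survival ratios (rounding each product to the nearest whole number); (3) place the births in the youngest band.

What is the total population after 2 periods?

40713

Period 1.
Births: 13600 × 0.17 = 2312, 15600 × 0.409 = 6380 → 8692
20–39: 12300 × 0.971 = 11943
40–59: 13600 × 0.977 = 13287
60–79: 15600 × 0.989 = 15428
Giving 8692 / 11943 / 13287 / 15428.
Period 2.
Births: 11943 × 0.17 = 2030, 13287 × 0.409 = 5434 → 7464
20–39: 8692 × 0.971 = 8440
40–59: 11943 × 0.977 = 11668
60–79: 13287 × 0.989 = 13141
Giving 7464 / 8440 / 11668 / 13141.
Total after period 2: 7464 + 8440 + 11668 + 13141 = 40713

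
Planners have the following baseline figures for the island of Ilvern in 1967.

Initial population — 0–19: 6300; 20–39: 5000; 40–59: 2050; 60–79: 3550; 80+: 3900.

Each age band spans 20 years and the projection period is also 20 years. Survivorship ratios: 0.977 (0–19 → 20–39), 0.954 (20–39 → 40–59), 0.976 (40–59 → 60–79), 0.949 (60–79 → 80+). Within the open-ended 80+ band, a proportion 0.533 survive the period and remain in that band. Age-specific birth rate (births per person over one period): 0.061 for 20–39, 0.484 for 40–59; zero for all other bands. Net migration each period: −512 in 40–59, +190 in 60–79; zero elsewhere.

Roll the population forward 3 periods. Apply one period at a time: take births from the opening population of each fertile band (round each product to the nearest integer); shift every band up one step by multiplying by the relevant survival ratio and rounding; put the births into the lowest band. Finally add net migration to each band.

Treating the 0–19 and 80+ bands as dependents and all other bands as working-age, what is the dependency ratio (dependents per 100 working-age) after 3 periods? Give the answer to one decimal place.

111.2

Numbering the bands 1..5 from youngest to oldest:
Period 1:
Births: 5000 × 0.061 = 305  |  2050 × 0.484 = 992 ⇒ total 1297
Band 2: 6300 × 0.977 = 6155
Band 3: 5000 × 0.954 = 4770
Band 4: 2050 × 0.976 = 2001
Band 5: 3550 × 0.949 + 3900 × 0.533 = 3369 + 2079 = 5448
Net migration: Band 3 − 512 → 4258; Band 4 + 190 → 2191
Giving 1297 / 6155 / 4258 / 2191 / 5448.
Period 2:
Births: 6155 × 0.061 = 375  |  4258 × 0.484 = 2061 ⇒ total 2436
Band 2: 1297 × 0.977 = 1267
Band 3: 6155 × 0.954 = 5872
Band 4: 4258 × 0.976 = 4156
Band 5: 2191 × 0.949 + 5448 × 0.533 = 2079 + 2904 = 4983
Net migration: Band 3 − 512 → 5360; Band 4 + 190 → 4346
Giving 2436 / 1267 / 5360 / 4346 / 4983.
Period 3:
Births: 1267 × 0.061 = 77  |  5360 × 0.484 = 2594 ⇒ total 2671
Band 2: 2436 × 0.977 = 2380
Band 3: 1267 × 0.954 = 1209
Band 4: 5360 × 0.976 = 5231
Band 5: 4346 × 0.949 + 4983 × 0.533 = 4124 + 2656 = 6780
Net migration: Band 3 − 512 → 697; Band 4 + 190 → 5421
Giving 2671 / 2380 / 697 / 5421 / 6780.
Dependents (band 0–19 + band 80+) = 2671 + 6780 = 9451; working-age = 8498; ratio = 9451/8498 × 100 = 111.2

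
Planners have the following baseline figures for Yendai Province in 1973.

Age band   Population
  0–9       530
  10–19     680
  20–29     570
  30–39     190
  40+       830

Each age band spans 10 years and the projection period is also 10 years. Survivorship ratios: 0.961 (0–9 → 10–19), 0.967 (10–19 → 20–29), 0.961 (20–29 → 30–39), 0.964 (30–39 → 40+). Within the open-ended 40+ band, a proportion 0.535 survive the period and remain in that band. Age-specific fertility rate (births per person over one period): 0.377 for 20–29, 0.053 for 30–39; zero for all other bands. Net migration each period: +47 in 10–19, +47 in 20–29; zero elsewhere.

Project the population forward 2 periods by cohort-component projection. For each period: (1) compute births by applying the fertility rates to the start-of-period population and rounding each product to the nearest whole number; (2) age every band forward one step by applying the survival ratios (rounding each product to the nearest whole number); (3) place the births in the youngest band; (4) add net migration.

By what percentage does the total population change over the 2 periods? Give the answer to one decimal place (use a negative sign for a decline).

Numbering the groups 1..5 from youngest to oldest:
Period 1.
Births: 570 * 0.377 = 215 ; 190 * 0.053 = 10 ⇒ total 225
Group 2: 530 * 0.961 = 509
Group 3: 680 * 0.967 = 658
Group 4: 570 * 0.961 = 548
Group 5: 190 * 0.964 + 830 * 0.535 = 183 + 444 = 627
Net migration: Group 2 + 47 → 556; Group 3 + 47 → 705
Giving 225 / 556 / 705 / 548 / 627.
Period 2.
Births: 705 * 0.377 = 266 ; 548 * 0.053 = 29 ⇒ total 295
Group 2: 225 * 0.961 = 216
Group 3: 556 * 0.967 = 538
Group 4: 705 * 0.961 = 678
Group 5: 548 * 0.964 + 627 * 0.535 = 528 + 335 = 863
Net migration: Group 2 + 47 → 263; Group 3 + 47 → 585
Giving 295 / 263 / 585 / 678 / 863.
Total: 2800 → 2684; change = -116; percentage change = -4.1%

-4.1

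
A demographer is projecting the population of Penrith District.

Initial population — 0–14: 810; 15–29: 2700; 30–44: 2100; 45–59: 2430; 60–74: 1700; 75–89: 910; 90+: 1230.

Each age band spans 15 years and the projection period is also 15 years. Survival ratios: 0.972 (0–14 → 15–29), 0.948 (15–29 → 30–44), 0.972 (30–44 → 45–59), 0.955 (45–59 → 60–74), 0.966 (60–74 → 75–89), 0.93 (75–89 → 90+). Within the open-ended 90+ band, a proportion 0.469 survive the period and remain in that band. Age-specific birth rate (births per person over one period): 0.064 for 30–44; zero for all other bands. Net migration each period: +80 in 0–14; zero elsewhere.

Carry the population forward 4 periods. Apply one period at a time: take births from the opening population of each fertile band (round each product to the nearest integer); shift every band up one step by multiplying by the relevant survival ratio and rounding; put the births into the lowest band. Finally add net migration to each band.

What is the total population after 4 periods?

6831

Period 1.
Births: 2100 * 0.064 = 134
15–29: 810 * 0.972 = 787
30–44: 2700 * 0.948 = 2560
45–59: 2100 * 0.972 = 2041
60–74: 2430 * 0.955 = 2321
75–89: 1700 * 0.966 = 1642
90+: 910 * 0.93 + 1230 * 0.469 = 846 + 577 = 1423
Net migration: 0–14 + 80 → 214
Giving 214 / 787 / 2560 / 2041 / 2321 / 1642 / 1423.
Period 2.
Births: 2560 * 0.064 = 164
15–29: 214 * 0.972 = 208
30–44: 787 * 0.948 = 746
45–59: 2560 * 0.972 = 2488
60–74: 2041 * 0.955 = 1949
75–89: 2321 * 0.966 = 2242
90+: 1642 * 0.93 + 1423 * 0.469 = 1527 + 667 = 2194
Net migration: 0–14 + 80 → 244
Giving 244 / 208 / 746 / 2488 / 1949 / 2242 / 2194.
Period 3.
Births: 746 * 0.064 = 48
15–29: 244 * 0.972 = 237
30–44: 208 * 0.948 = 197
45–59: 746 * 0.972 = 725
60–74: 2488 * 0.955 = 2376
75–89: 1949 * 0.966 = 1883
90+: 2242 * 0.93 + 2194 * 0.469 = 2085 + 1029 = 3114
Net migration: 0–14 + 80 → 128
Giving 128 / 237 / 197 / 725 / 2376 / 1883 / 3114.
Period 4.
Births: 197 * 0.064 = 13
15–29: 128 * 0.972 = 124
30–44: 237 * 0.948 = 225
45–59: 197 * 0.972 = 191
60–74: 725 * 0.955 = 692
75–89: 2376 * 0.966 = 2295
90+: 1883 * 0.93 + 3114 * 0.469 = 1751 + 1460 = 3211
Net migration: 0–14 + 80 → 93
Giving 93 / 124 / 225 / 191 / 692 / 2295 / 3211.
Total after period 4: 93 + 124 + 225 + 191 + 692 + 2295 + 3211 = 6831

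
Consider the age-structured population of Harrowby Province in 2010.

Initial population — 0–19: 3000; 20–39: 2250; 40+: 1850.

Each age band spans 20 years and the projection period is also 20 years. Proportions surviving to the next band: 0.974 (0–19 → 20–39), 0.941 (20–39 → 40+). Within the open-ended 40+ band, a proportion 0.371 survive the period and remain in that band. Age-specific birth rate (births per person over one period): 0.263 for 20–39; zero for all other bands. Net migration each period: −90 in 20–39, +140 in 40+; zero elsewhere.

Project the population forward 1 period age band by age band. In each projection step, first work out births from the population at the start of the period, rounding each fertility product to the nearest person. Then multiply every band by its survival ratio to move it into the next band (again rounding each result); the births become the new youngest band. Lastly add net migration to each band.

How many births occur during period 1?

592

— Period 1 —
Births: 2250 * 0.263 = 592
20–39: 3000 * 0.974 = 2922
40+: 2250 * 0.941 + 1850 * 0.371 = 2117 + 686 = 2803
Net migration: 20–39 − 90 → 2832; 40+ + 140 → 2943
Population now: 0–19=592, 20–39=2832, 40+=2943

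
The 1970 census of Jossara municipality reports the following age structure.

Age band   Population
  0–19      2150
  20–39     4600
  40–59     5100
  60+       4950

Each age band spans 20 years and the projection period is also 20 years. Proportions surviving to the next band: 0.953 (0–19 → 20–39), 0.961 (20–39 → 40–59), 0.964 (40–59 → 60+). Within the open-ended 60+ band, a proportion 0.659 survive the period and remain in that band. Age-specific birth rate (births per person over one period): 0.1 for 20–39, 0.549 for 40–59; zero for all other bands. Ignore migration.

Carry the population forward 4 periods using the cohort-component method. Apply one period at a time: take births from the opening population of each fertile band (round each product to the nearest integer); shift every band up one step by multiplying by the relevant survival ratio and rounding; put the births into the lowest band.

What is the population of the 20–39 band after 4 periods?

1327

Numbering the groups 1..4 from youngest to oldest:
Period 1.
Births: 4600 * 0.1 = 460  |  5100 * 0.549 = 2800 → total 3260
Group 2: 2150 * 0.953 = 2049
Group 3: 4600 * 0.961 = 4421
Group 4: 5100 * 0.964 + 4950 * 0.659 = 4916 + 3262 = 8178
Giving 3260 / 2049 / 4421 / 8178.
Period 2.
Births: 2049 * 0.1 = 205  |  4421 * 0.549 = 2427 → total 2632
Group 2: 3260 * 0.953 = 3107
Group 3: 2049 * 0.961 = 1969
Group 4: 4421 * 0.964 + 8178 * 0.659 = 4262 + 5389 = 9651
Giving 2632 / 3107 / 1969 / 9651.
Period 3.
Births: 3107 * 0.1 = 311  |  1969 * 0.549 = 1081 → total 1392
Group 2: 2632 * 0.953 = 2508
Group 3: 3107 * 0.961 = 2986
Group 4: 1969 * 0.964 + 9651 * 0.659 = 1898 + 6360 = 8258
Giving 1392 / 2508 / 2986 / 8258.
Period 4.
Births: 2508 * 0.1 = 251  |  2986 * 0.549 = 1639 → total 1890
Group 2: 1392 * 0.953 = 1327
Group 3: 2508 * 0.961 = 2410
Group 4: 2986 * 0.964 + 8258 * 0.659 = 2879 + 5442 = 8321
Giving 1890 / 1327 / 2410 / 8321.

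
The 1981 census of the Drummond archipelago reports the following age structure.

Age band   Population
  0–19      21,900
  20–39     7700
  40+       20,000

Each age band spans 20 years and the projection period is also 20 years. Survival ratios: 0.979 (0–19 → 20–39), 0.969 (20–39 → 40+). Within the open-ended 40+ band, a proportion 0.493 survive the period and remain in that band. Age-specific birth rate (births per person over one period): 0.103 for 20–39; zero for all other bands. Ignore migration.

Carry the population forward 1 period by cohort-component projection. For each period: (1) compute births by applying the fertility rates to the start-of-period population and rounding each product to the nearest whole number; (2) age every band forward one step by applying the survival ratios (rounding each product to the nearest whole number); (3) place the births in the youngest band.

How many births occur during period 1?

793

Period 1:
Births: 7700 × 0.103 = 793
20–39: 21900 × 0.979 = 21440
40+: 7700 × 0.969 + 20000 × 0.493 = 7461 + 9860 = 17321
Giving 793 / 21440 / 17321.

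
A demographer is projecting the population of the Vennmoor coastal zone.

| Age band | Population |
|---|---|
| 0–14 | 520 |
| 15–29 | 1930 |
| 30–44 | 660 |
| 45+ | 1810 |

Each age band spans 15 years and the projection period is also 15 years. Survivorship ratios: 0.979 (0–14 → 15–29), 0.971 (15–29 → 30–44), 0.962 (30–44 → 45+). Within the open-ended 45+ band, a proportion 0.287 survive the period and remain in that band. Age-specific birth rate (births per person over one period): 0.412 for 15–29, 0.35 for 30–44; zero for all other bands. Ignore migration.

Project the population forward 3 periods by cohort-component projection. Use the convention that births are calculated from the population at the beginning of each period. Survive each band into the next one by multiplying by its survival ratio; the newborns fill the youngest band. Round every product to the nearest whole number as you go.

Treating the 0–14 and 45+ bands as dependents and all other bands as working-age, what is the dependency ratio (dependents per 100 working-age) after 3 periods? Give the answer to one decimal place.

91.8

Let band 1 be 0–14 through band 4 = 45+.
Period 1.
Births: 1930 × 0.412 = 795 ; 660 × 0.35 = 231 ⇒ total 1026
Band 2: 520 × 0.979 = 509
Band 3: 1930 × 0.971 = 1874
Band 4: 660 × 0.962 + 1810 × 0.287 = 635 + 519 = 1154
→ [1026, 509, 1874, 1154]
Period 2.
Births: 509 × 0.412 = 210 ; 1874 × 0.35 = 656 ⇒ total 866
Band 2: 1026 × 0.979 = 1004
Band 3: 509 × 0.971 = 494
Band 4: 1874 × 0.962 + 1154 × 0.287 = 1803 + 331 = 2134
→ [866, 1004, 494, 2134]
Period 3.
Births: 1004 × 0.412 = 414 ; 494 × 0.35 = 173 ⇒ total 587
Band 2: 866 × 0.979 = 848
Band 3: 1004 × 0.971 = 975
Band 4: 494 × 0.962 + 2134 × 0.287 = 475 + 612 = 1087
→ [587, 848, 975, 1087]
Dependents (band 0–14 + band 45+) = 587 + 1087 = 1674; working-age = 1823; ratio = 1674/1823 × 100 = 91.8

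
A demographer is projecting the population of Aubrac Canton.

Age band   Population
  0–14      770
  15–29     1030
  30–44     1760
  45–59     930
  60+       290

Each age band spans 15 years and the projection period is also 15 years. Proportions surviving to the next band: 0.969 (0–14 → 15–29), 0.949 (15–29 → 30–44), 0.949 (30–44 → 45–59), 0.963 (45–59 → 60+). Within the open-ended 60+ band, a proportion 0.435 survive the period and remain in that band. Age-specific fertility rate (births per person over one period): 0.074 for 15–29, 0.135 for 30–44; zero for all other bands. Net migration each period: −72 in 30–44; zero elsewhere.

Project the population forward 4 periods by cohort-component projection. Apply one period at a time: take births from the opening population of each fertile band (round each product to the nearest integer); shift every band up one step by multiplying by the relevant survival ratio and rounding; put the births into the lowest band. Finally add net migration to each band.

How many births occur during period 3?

Let group 1 be 0–14 through group 5 = 60+.
— Period 1 —
Births: 1030 × 0.074 = 76  |  1760 × 0.135 = 238 ⇒ total 314
Group 2: 770 × 0.969 = 746
Group 3: 1030 × 0.949 = 977
Group 4: 1760 × 0.949 = 1670
Group 5: 930 × 0.963 + 290 × 0.435 = 896 + 126 = 1022
Net migration: Group 3 − 72 → 905
End of period: [314, 746, 905, 1670, 1022]
— Period 2 —
Births: 746 × 0.074 = 55  |  905 × 0.135 = 122 ⇒ total 177
Group 2: 314 × 0.969 = 304
Group 3: 746 × 0.949 = 708
Group 4: 905 × 0.949 = 859
Group 5: 1670 × 0.963 + 1022 × 0.435 = 1608 + 445 = 2053
Net migration: Group 3 − 72 → 636
End of period: [177, 304, 636, 859, 2053]
— Period 3 —
Births: 304 × 0.074 = 22  |  636 × 0.135 = 86 ⇒ total 108
Group 2: 177 × 0.969 = 172
Group 3: 304 × 0.949 = 288
Group 4: 636 × 0.949 = 604
Group 5: 859 × 0.963 + 2053 × 0.435 = 827 + 893 = 1720
Net migration: Group 3 − 72 → 216
End of period: [108, 172, 216, 604, 1720]

108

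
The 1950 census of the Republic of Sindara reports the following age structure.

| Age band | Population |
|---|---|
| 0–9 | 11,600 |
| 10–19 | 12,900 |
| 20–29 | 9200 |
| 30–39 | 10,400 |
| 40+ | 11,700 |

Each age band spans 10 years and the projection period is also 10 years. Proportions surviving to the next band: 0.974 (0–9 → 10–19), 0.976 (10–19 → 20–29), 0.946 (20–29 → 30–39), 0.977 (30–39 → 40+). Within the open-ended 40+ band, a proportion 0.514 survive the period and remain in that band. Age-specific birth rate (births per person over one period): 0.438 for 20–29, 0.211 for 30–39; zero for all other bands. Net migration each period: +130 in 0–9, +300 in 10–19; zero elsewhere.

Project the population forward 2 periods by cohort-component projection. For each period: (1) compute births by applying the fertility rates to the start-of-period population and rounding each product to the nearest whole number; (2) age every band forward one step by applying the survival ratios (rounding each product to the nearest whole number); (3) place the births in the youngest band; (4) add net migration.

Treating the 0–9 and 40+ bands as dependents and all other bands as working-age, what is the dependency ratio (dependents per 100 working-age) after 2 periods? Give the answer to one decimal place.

[period 1]
Births: 9200 × 0.438 = 4030  |  10400 × 0.211 = 2194 → total 6224
10–19: 11600 × 0.974 = 11298
20–29: 12900 × 0.976 = 12590
30–39: 9200 × 0.946 = 8703
40+: 10400 × 0.977 + 11700 × 0.514 = 10161 + 6014 = 16175
Net migration: 0–9 + 130 → 6354; 10–19 + 300 → 11598
Giving 6354 / 11598 / 12590 / 8703 / 16175.
[period 2]
Births: 12590 × 0.438 = 5514  |  8703 × 0.211 = 1836 → total 7350
10–19: 6354 × 0.974 = 6189
20–29: 11598 × 0.976 = 11320
30–39: 12590 × 0.946 = 11910
40+: 8703 × 0.977 + 16175 × 0.514 = 8503 + 8314 = 16817
Net migration: 0–9 + 130 → 7480; 10–19 + 300 → 6489
Giving 7480 / 6489 / 11320 / 11910 / 16817.
Dependents (band 0–9 + band 40+) = 7480 + 16817 = 24297; working-age = 29719; ratio = 24297/29719 × 100 = 81.8

81.8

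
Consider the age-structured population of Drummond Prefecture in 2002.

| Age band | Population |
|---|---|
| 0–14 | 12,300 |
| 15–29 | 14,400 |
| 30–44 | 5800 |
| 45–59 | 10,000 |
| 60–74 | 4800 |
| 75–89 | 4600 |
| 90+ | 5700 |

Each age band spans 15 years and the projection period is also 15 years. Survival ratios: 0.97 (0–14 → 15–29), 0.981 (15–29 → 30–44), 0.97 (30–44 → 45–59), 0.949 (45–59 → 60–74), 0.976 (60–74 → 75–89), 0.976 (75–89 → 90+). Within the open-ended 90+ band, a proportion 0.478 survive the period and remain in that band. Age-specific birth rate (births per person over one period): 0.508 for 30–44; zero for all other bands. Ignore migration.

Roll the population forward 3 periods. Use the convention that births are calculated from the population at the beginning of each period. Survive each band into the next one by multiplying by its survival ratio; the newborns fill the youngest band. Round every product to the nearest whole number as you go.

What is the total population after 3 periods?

58153

Period 1.
Births: 5800 * 0.508 = 2946
15–29: 12300 * 0.97 = 11931
30–44: 14400 * 0.981 = 14126
45–59: 5800 * 0.97 = 5626
60–74: 10000 * 0.949 = 9490
75–89: 4800 * 0.976 = 4685
90+: 4600 * 0.976 + 5700 * 0.478 = 4490 + 2725 = 7215
→ [2946, 11931, 14126, 5626, 9490, 4685, 7215]
Period 2.
Births: 14126 * 0.508 = 7176
15–29: 2946 * 0.97 = 2858
30–44: 11931 * 0.981 = 11704
45–59: 14126 * 0.97 = 13702
60–74: 5626 * 0.949 = 5339
75–89: 9490 * 0.976 = 9262
90+: 4685 * 0.976 + 7215 * 0.478 = 4573 + 3449 = 8022
→ [7176, 2858, 11704, 13702, 5339, 9262, 8022]
Period 3.
Births: 11704 * 0.508 = 5946
15–29: 7176 * 0.97 = 6961
30–44: 2858 * 0.981 = 2804
45–59: 11704 * 0.97 = 11353
60–74: 13702 * 0.949 = 13003
75–89: 5339 * 0.976 = 5211
90+: 9262 * 0.976 + 8022 * 0.478 = 9040 + 3835 = 12875
→ [5946, 6961, 2804, 11353, 13003, 5211, 12875]
Total after period 3: 5946 + 6961 + 2804 + 11353 + 13003 + 5211 + 12875 = 58153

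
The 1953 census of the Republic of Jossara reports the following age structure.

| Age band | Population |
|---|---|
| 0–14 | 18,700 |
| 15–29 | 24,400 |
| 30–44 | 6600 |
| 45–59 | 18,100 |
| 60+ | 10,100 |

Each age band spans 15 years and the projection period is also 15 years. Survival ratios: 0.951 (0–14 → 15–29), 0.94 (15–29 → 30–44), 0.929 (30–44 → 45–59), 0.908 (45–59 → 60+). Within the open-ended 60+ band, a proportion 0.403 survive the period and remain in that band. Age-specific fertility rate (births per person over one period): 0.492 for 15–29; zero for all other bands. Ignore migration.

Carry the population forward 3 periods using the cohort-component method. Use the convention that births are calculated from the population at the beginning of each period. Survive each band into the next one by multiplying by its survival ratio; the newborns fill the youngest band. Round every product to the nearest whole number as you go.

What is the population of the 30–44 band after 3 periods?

[period 1]
Births: 24400 * 0.492 = 12005
15–29: 18700 * 0.951 = 17784
30–44: 24400 * 0.94 = 22936
45–59: 6600 * 0.929 = 6131
60+: 18100 * 0.908 + 10100 * 0.403 = 16435 + 4070 = 20505
Giving 12005 / 17784 / 22936 / 6131 / 20505.
[period 2]
Births: 17784 * 0.492 = 8750
15–29: 12005 * 0.951 = 11417
30–44: 17784 * 0.94 = 16717
45–59: 22936 * 0.929 = 21308
60+: 6131 * 0.908 + 20505 * 0.403 = 5567 + 8264 = 13831
Giving 8750 / 11417 / 16717 / 21308 / 13831.
[period 3]
Births: 11417 * 0.492 = 5617
15–29: 8750 * 0.951 = 8321
30–44: 11417 * 0.94 = 10732
45–59: 16717 * 0.929 = 15530
60+: 21308 * 0.908 + 13831 * 0.403 = 19348 + 5574 = 24922
Giving 5617 / 8321 / 10732 / 15530 / 24922.

10732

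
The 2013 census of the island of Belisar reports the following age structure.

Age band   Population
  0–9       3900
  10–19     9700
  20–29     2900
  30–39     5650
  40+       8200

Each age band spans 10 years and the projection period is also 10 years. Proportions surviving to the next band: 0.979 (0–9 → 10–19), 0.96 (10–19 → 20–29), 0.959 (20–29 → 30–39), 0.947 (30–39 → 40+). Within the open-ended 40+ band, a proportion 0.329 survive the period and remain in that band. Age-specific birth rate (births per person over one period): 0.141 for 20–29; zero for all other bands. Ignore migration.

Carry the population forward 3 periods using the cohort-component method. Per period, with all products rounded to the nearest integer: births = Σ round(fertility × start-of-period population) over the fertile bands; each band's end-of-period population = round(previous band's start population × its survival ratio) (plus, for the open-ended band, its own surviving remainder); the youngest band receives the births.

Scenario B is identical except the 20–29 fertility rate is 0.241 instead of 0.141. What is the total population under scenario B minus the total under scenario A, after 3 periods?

Let group 1 be 0–9 through group 5 = 40+.
After projecting period 1:
Births: 2900 × 0.141 = 409
Group 2: 3900 × 0.979 = 3818
Group 3: 9700 × 0.96 = 9312
Group 4: 2900 × 0.959 = 2781
Group 5: 5650 × 0.947 + 8200 × 0.329 = 5351 + 2698 = 8049
Giving 409 / 3818 / 9312 / 2781 / 8049.
After projecting period 2:
Births: 9312 × 0.141 = 1313
Group 2: 409 × 0.979 = 400
Group 3: 3818 × 0.96 = 3665
Group 4: 9312 × 0.959 = 8930
Group 5: 2781 × 0.947 + 8049 × 0.329 = 2634 + 2648 = 5282
Giving 1313 / 400 / 3665 / 8930 / 5282.
After projecting period 3:
Births: 3665 × 0.141 = 517
Group 2: 1313 × 0.979 = 1285
Group 3: 400 × 0.96 = 384
Group 4: 3665 × 0.959 = 3515
Group 5: 8930 × 0.947 + 5282 × 0.329 = 8457 + 1738 = 10195
Giving 517 / 1285 / 384 / 3515 / 10195.
Scenario A total after 3 periods: 15896
Scenario B projection —
After projecting period 1:
Births: 2900 × 0.241 = 699
Group 2: 3900 × 0.979 = 3818
Group 3: 9700 × 0.96 = 9312
Group 4: 2900 × 0.959 = 2781
Group 5: 5650 × 0.947 + 8200 × 0.329 = 5351 + 2698 = 8049
Giving 699 / 3818 / 9312 / 2781 / 8049.
After projecting period 2:
Births: 9312 × 0.241 = 2244
Group 2: 699 × 0.979 = 684
Group 3: 3818 × 0.96 = 3665
Group 4: 9312 × 0.959 = 8930
Group 5: 2781 × 0.947 + 8049 × 0.329 = 2634 + 2648 = 5282
Giving 2244 / 684 / 3665 / 8930 / 5282.
After projecting period 3:
Births: 3665 × 0.241 = 883
Group 2: 2244 × 0.979 = 2197
Group 3: 684 × 0.96 = 657
Group 4: 3665 × 0.959 = 3515
Group 5: 8930 × 0.947 + 5282 × 0.329 = 8457 + 1738 = 10195
Giving 883 / 2197 / 657 / 3515 / 10195.
Scenario B total after 3 periods: 17447
Difference B − A = 17447 − 15896 = 1551

1551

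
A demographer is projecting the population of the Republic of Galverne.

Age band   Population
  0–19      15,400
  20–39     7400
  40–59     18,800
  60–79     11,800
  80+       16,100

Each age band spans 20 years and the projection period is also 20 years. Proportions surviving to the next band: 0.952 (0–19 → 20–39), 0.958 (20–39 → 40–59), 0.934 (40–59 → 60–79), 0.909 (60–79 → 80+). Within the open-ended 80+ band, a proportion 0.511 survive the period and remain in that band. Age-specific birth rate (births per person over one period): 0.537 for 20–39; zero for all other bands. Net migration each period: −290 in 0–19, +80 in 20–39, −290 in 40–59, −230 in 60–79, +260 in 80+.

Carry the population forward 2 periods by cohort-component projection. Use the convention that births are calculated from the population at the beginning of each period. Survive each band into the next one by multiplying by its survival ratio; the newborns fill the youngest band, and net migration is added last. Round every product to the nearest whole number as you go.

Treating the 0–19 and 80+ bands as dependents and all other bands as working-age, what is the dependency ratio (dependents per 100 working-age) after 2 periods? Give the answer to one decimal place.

142.1

Numbering the groups 1..5 from youngest to oldest:
Period 1:
Births: 7400 * 0.537 = 3974
Group 2: 15400 * 0.952 = 14661
Group 3: 7400 * 0.958 = 7089
Group 4: 18800 * 0.934 = 17559
Group 5: 11800 * 0.909 + 16100 * 0.511 = 10726 + 8227 = 18953
Net migration: Group 1 − 290 → 3684; Group 2 + 80 → 14741; Group 3 − 290 → 6799; Group 4 − 230 → 17329; Group 5 + 260 → 19213
→ [3684, 14741, 6799, 17329, 19213]
Period 2:
Births: 14741 * 0.537 = 7916
Group 2: 3684 * 0.952 = 3507
Group 3: 14741 * 0.958 = 14122
Group 4: 6799 * 0.934 = 6350
Group 5: 17329 * 0.909 + 19213 * 0.511 = 15752 + 9818 = 25570
Net migration: Group 1 − 290 → 7626; Group 2 + 80 → 3587; Group 3 − 290 → 13832; Group 4 − 230 → 6120; Group 5 + 260 → 25830
→ [7626, 3587, 13832, 6120, 25830]
Dependents (band 0–19 + band 80+) = 7626 + 25830 = 33456; working-age = 23539; ratio = 33456/23539 × 100 = 142.1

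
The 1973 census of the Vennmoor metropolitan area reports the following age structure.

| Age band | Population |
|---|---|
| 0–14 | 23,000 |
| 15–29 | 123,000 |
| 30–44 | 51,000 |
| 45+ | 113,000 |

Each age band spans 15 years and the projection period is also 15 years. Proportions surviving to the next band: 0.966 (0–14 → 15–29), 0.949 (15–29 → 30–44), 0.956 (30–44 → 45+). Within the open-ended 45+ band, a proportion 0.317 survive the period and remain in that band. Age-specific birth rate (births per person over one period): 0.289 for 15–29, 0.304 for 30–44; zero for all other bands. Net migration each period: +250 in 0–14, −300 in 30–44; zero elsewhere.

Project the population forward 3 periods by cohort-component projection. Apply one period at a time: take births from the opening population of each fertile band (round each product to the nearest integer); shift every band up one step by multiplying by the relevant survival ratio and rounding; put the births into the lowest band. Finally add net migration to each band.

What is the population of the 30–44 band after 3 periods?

46730

Period 1.
Births: 123000 × 0.289 = 35547 ; 51000 × 0.304 = 15504 — total 51051
15–29: 23000 × 0.966 = 22218
30–44: 123000 × 0.949 = 116727
45+: 51000 × 0.956 + 113000 × 0.317 = 48756 + 35821 = 84577
Net migration: 0–14 + 250 → 51301; 30–44 − 300 → 116427
→ [51301, 22218, 116427, 84577]
Period 2.
Births: 22218 × 0.289 = 6421 ; 116427 × 0.304 = 35394 — total 41815
15–29: 51301 × 0.966 = 49557
30–44: 22218 × 0.949 = 21085
45+: 116427 × 0.956 + 84577 × 0.317 = 111304 + 26811 = 138115
Net migration: 0–14 + 250 → 42065; 30–44 − 300 → 20785
→ [42065, 49557, 20785, 138115]
Period 3.
Births: 49557 × 0.289 = 14322 ; 20785 × 0.304 = 6319 — total 20641
15–29: 42065 × 0.966 = 40635
30–44: 49557 × 0.949 = 47030
45+: 20785 × 0.956 + 138115 × 0.317 = 19870 + 43782 = 63652
Net migration: 0–14 + 250 → 20891; 30–44 − 300 → 46730
→ [20891, 40635, 46730, 63652]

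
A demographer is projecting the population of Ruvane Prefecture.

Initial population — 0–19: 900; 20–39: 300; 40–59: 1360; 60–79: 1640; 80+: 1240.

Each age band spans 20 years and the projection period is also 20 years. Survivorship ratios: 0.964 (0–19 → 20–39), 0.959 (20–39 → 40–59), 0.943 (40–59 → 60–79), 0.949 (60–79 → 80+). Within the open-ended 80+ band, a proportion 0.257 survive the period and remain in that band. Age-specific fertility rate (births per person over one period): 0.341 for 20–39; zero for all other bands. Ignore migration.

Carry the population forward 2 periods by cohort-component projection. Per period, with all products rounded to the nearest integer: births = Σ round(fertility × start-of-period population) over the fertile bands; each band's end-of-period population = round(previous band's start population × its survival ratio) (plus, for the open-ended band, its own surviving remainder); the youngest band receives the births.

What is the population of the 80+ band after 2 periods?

Call the groups 1 to 5, youngest first.
[period 1]
Births: 300 * 0.341 = 102
Group 2: 900 * 0.964 = 868
Group 3: 300 * 0.959 = 288
Group 4: 1360 * 0.943 = 1282
Group 5: 1640 * 0.949 + 1240 * 0.257 = 1556 + 319 = 1875
→ [102, 868, 288, 1282, 1875]
[period 2]
Births: 868 * 0.341 = 296
Group 2: 102 * 0.964 = 98
Group 3: 868 * 0.959 = 832
Group 4: 288 * 0.943 = 272
Group 5: 1282 * 0.949 + 1875 * 0.257 = 1217 + 482 = 1699
→ [296, 98, 832, 272, 1699]

1699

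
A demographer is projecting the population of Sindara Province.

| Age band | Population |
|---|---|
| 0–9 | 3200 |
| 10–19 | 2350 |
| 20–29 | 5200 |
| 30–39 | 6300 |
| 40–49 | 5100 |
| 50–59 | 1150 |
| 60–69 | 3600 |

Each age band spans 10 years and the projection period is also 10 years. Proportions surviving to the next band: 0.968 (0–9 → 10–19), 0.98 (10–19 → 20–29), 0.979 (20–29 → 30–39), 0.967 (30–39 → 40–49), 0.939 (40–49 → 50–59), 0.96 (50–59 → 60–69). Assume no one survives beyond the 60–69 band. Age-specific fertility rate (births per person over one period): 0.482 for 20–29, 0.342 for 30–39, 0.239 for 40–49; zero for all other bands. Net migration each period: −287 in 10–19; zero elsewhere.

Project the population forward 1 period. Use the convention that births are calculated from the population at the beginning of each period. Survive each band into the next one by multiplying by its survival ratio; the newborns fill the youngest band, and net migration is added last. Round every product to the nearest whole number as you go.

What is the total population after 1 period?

Numbering the bands 1..7 from youngest to oldest:
[period 1]
Births: 5200 × 0.482 = 2506, 6300 × 0.342 = 2155, 5100 × 0.239 = 1219 — total 5880
Band 2: 3200 × 0.968 = 3098
Band 3: 2350 × 0.98 = 2303
Band 4: 5200 × 0.979 = 5091
Band 5: 6300 × 0.967 = 6092
Band 6: 5100 × 0.939 = 4789
Band 7: 1150 × 0.96 = 1104
Net migration: Band 2 − 287 → 2811
Giving 5880 / 2811 / 2303 / 5091 / 6092 / 4789 / 1104.
Total after period 1: 5880 + 2811 + 2303 + 5091 + 6092 + 4789 + 1104 = 28070

28070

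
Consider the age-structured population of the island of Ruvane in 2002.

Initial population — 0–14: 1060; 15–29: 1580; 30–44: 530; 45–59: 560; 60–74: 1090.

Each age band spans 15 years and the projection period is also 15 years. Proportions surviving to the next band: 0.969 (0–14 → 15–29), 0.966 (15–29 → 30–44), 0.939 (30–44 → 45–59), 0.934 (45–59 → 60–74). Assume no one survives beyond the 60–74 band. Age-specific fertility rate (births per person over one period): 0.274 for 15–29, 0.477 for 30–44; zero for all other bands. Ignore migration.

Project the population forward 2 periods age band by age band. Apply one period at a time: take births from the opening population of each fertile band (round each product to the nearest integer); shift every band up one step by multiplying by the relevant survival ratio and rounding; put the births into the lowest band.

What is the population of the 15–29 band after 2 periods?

Numbering the bands 1..5 from youngest to oldest:
After projecting period 1:
Births: 1580 × 0.274 = 433  |  530 × 0.477 = 253 — total 686
Band 2: 1060 × 0.969 = 1027
Band 3: 1580 × 0.966 = 1526
Band 4: 530 × 0.939 = 498
Band 5: 560 × 0.934 = 523
Giving 686 / 1027 / 1526 / 498 / 523.
After projecting period 2:
Births: 1027 × 0.274 = 281  |  1526 × 0.477 = 728 — total 1009
Band 2: 686 × 0.969 = 665
Band 3: 1027 × 0.966 = 992
Band 4: 1526 × 0.939 = 1433
Band 5: 498 × 0.934 = 465
Giving 1009 / 665 / 992 / 1433 / 465.

665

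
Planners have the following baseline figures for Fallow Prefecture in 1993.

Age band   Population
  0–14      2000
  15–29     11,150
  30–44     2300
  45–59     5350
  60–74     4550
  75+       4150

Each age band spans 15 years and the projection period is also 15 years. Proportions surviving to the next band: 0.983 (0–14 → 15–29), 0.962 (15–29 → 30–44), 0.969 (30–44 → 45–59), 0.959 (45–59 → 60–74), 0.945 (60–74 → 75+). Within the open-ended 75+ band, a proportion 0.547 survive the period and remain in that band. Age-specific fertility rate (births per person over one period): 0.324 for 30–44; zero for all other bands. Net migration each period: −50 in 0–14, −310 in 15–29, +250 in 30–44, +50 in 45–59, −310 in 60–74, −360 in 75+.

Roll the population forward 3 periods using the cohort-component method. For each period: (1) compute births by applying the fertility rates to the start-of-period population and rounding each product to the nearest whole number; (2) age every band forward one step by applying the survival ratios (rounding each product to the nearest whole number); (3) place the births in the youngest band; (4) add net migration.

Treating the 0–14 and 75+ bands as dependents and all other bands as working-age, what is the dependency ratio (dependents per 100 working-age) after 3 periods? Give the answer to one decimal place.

Let band 1 be 0–14 through band 6 = 75+.
After projecting period 1:
Births: 2300 * 0.324 = 745
Band 2: 2000 * 0.983 = 1966
Band 3: 11150 * 0.962 = 10726
Band 4: 2300 * 0.969 = 2229
Band 5: 5350 * 0.959 = 5131
Band 6: 4550 * 0.945 + 4150 * 0.547 = 4300 + 2270 = 6570
Net migration: Band 1 − 50 → 695; Band 2 − 310 → 1656; Band 3 + 250 → 10976; Band 4 + 50 → 2279; Band 5 − 310 → 4821; Band 6 − 360 → 6210
Population now: 0–14=695, 15–29=1656, 30–44=10976, 45–59=2279, 60–74=4821, 75+=6210
After projecting period 2:
Births: 10976 * 0.324 = 3556
Band 2: 695 * 0.983 = 683
Band 3: 1656 * 0.962 = 1593
Band 4: 10976 * 0.969 = 10636
Band 5: 2279 * 0.959 = 2186
Band 6: 4821 * 0.945 + 6210 * 0.547 = 4556 + 3397 = 7953
Net migration: Band 1 − 50 → 3506; Band 2 − 310 → 373; Band 3 + 250 → 1843; Band 4 + 50 → 10686; Band 5 − 310 → 1876; Band 6 − 360 → 7593
Population now: 0–14=3506, 15–29=373, 30–44=1843, 45–59=10686, 60–74=1876, 75+=7593
After projecting period 3:
Births: 1843 * 0.324 = 597
Band 2: 3506 * 0.983 = 3446
Band 3: 373 * 0.962 = 359
Band 4: 1843 * 0.969 = 1786
Band 5: 10686 * 0.959 = 10248
Band 6: 1876 * 0.945 + 7593 * 0.547 = 1773 + 4153 = 5926
Net migration: Band 1 − 50 → 547; Band 2 − 310 → 3136; Band 3 + 250 → 609; Band 4 + 50 → 1836; Band 5 − 310 → 9938; Band 6 − 360 → 5566
Population now: 0–14=547, 15–29=3136, 30–44=609, 45–59=1836, 60–74=9938, 75+=5566
Dependents (band 0–14 + band 75+) = 547 + 5566 = 6113; working-age = 15519; ratio = 6113/15519 × 100 = 39.4

39.4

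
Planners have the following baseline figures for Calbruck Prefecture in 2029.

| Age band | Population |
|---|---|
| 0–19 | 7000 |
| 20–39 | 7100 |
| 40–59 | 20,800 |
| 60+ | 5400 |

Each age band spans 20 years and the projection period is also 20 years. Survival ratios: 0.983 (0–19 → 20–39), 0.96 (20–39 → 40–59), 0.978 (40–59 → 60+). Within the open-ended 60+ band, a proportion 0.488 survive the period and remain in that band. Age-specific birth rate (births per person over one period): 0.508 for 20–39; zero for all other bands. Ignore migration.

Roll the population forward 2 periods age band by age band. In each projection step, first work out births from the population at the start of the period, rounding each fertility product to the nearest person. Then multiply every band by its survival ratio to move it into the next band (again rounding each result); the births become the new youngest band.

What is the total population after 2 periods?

After projecting period 1:
Births: 7100 * 0.508 = 3607
20–39: 7000 * 0.983 = 6881
40–59: 7100 * 0.96 = 6816
60+: 20800 * 0.978 + 5400 * 0.488 = 20342 + 2635 = 22977
Giving 3607 / 6881 / 6816 / 22977.
After projecting period 2:
Births: 6881 * 0.508 = 3496
20–39: 3607 * 0.983 = 3546
40–59: 6881 * 0.96 = 6606
60+: 6816 * 0.978 + 22977 * 0.488 = 6666 + 11213 = 17879
Giving 3496 / 3546 / 6606 / 17879.
Total after period 2: 3496 + 3546 + 6606 + 17879 = 31527

31527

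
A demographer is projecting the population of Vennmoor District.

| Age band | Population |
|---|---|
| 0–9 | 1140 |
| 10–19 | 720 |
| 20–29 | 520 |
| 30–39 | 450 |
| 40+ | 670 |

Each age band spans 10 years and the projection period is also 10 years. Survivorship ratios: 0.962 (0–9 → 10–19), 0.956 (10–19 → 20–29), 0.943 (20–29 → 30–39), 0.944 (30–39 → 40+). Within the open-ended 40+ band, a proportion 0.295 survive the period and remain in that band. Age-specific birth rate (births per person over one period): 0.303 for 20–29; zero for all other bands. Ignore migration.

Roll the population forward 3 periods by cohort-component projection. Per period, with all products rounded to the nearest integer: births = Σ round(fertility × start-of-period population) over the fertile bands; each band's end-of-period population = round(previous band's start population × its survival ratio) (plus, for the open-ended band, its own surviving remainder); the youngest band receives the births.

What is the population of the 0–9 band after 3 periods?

(Groups numbered youngest = 1 to oldest = 5.)
[period 1]
Births: 520 × 0.303 = 158
Group 2: 1140 × 0.962 = 1097
Group 3: 720 × 0.956 = 688
Group 4: 520 × 0.943 = 490
Group 5: 450 × 0.944 + 670 × 0.295 = 425 + 198 = 623
→ [158, 1097, 688, 490, 623]
[period 2]
Births: 688 × 0.303 = 208
Group 2: 158 × 0.962 = 152
Group 3: 1097 × 0.956 = 1049
Group 4: 688 × 0.943 = 649
Group 5: 490 × 0.944 + 623 × 0.295 = 463 + 184 = 647
→ [208, 152, 1049, 649, 647]
[period 3]
Births: 1049 × 0.303 = 318
Group 2: 208 × 0.962 = 200
Group 3: 152 × 0.956 = 145
Group 4: 1049 × 0.943 = 989
Group 5: 649 × 0.944 + 647 × 0.295 = 613 + 191 = 804
→ [318, 200, 145, 989, 804]

318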